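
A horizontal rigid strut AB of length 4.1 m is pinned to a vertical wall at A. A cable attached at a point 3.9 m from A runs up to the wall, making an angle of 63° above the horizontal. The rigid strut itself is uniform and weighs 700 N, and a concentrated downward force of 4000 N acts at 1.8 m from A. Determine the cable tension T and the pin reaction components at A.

ΣM about A: T·sin63°·3.9 − 700·2.05 − 4000·1.8 = 0 → T = 8635/(3.9·0.891007) = 2484.94 ≈ 2485 N.
ΣF_x = 0: A_x − T·cos63° = 0 → A_x = 2484.94 × 0.45399 = 1128 N.
ΣF_y = 0: A_y + T·sin63° − 700 − 4000 = 0 → A_y = 4700 − 2484.94 × 0.891007 = 2486 N.

T = 2485 N, A_x = 1128 N, A_y = 2486 N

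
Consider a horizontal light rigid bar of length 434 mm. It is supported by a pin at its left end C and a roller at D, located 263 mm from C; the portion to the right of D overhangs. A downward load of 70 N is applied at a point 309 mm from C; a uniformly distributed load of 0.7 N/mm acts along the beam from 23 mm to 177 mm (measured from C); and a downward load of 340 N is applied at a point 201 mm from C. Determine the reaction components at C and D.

C_x = 0, C_y = 134.7 N, D_y = 383.1 N

Resultant of the distributed load: 0.7 × 154 = 107.8 N at 100 mm from C.
Taking moments about C: D_y·263 − 70·309 − (0.7·154)·100 − 340·201 = 0 → D_y = 100750/263 = 383.08 ≈ 383.1 N.
ΣF_y = 0: C_y + 383.08 − 70 − 0.7·154 − 340 = 0 → C_y = 134.7 N.
ΣF_x = 0: no horizontal applied forces, so C_x = 0.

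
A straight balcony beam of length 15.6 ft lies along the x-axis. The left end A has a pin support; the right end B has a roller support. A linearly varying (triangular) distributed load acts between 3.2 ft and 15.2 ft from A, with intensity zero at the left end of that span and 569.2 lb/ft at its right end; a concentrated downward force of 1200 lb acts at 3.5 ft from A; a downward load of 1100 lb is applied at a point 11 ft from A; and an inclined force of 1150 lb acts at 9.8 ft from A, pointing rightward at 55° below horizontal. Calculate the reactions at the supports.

A_x = -659.6 lb, A_y = 2569 lb, B_y = 4089 lb

Resultant of the triangular load: ½ × 569.2 × 12 = 3415.2 lb, acting at 11.2 ft from A (one-third of the span from the peak).
Taking moments about A: B_y·15.6 − (½·569.2·12)·11.2 − 1200·3.5 − 1100·11 − 1150·sin55°·9.8 = 0 → B_y = 63782.1/15.6 = 4088.6 ≈ 4089 lb.
ΣF_y = 0: A_y + 4088.6 − ½·569.2·12 − 1200 − 1100 − 1150·sin55° = 0 → A_y = 2569 lb.
ΣF_x = 0: A_x + 1150·cos55° = 0 → A_x = -659.6 lb.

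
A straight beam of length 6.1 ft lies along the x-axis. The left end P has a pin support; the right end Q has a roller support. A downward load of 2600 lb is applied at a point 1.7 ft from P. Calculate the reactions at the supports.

Taking moments about P: Q_y·6.1 − 2600·1.7 = 0 → Q_y = 4420/6.1 = 724.59 ≈ 724.6 lb.
ΣF_y = 0: P_y + 724.59 − 2600 = 0 → P_y = 1875 lb.
ΣF_x = 0: no horizontal applied forces, so P_x = 0.

P_x = 0, P_y = 1875 lb, Q_y = 724.6 lb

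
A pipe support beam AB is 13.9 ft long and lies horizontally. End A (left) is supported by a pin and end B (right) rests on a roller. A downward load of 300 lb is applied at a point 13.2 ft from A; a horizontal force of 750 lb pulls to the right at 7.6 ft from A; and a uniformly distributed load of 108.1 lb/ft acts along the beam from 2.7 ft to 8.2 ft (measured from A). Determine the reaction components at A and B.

Resultant of the distributed load: 108.1 × 5.5 = 594.55 lb at 5.45 ft from A.
Taking moments about A: B_y·13.9 − 300·13.2 − (108.1·5.5)·5.45 = 0 → B_y = 7200.2975/13.9 = 518.007 ≈ 518.0 lb.
ΣF_y = 0: A_y + 518.007 − 300 − 108.1·5.5 = 0 → A_y = 376.5 lb.
ΣF_x = 0: A_x + 750 = 0 → A_x = -750.0 lb.

A_x = -750.0 lb, A_y = 376.5 lb, B_y = 518.0 lb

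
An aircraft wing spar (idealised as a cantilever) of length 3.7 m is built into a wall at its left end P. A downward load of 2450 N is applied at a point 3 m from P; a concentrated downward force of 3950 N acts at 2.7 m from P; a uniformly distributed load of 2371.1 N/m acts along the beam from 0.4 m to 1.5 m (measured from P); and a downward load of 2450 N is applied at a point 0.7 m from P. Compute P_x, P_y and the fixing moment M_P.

P_x = 0, P_y = 11460 N, M_P = 22210 N·m

Resultant of the distributed load: 2371.1 × 1.1 = 2608.21 N at 0.95 m from P.
ΣF_x = 0: P_x = 0.
ΣF_y = 0: P_y − 2450 − 3950 − 2371.1·1.1 − 2450 = 0 → P_y = 11460 N.
ΣM about P: M_P − 2450·3 − 3950·2.7 − (2371.1·1.1)·0.95 − 2450·0.7 = 0 → M_P = 22210 N·m.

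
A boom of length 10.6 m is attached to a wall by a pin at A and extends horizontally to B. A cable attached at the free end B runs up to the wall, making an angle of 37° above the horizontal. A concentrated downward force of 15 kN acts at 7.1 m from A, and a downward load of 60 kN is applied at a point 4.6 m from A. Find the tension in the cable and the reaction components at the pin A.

ΣM about A: T·sin37°·10.6 − 15·7.1 − 60·4.6 = 0 → T = 382.5/(10.6·0.601815) = 59.9601 ≈ 59.96 kN.
ΣF_x = 0: A_x − T·cos37° = 0 → A_x = 59.9601 × 0.798636 = 47.89 kN.
ΣF_y = 0: A_y + T·sin37° − 15 − 60 = 0 → A_y = 75 − 59.9601 × 0.601815 = 38.92 kN.

T = 59.96 kN, A_x = 47.89 kN, A_y = 38.92 kN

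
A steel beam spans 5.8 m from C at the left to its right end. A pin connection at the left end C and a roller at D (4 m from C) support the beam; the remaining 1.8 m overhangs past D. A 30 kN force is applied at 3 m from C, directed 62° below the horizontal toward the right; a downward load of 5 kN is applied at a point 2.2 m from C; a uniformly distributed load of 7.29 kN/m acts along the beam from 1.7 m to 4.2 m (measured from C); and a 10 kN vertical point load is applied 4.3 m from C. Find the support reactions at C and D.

Resultant of the distributed load: 7.29 × 2.5 = 18.225 kN at 2.95 m from C.
Moments about C: D_y·4 − 30·sin62°·3 − 5·2.2 − (7.29·2.5)·2.95 − 10·4.3 = 0 → D_y = 187.229/4 = 46.8073 ≈ 46.81 kN.
ΣF_y = 0: C_y + 46.8073 − 30·sin62° − 5 − 7.29·2.5 − 10 = 0 → C_y = 12.91 kN.
ΣF_x = 0: C_x + 30·cos62° = 0 → C_x = -14.08 kN.

C_x = -14.08 kN, C_y = 12.91 kN, D_y = 46.81 kN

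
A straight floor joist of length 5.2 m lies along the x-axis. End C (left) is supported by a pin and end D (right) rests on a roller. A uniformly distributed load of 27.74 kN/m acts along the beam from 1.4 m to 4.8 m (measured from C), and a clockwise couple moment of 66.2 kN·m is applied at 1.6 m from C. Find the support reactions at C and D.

C_x = 0, C_y = 25.36 kN, D_y = 68.96 kN

Resultant of the distributed load: 27.74 × 3.4 = 94.316 kN at 3.1 m from C.
Taking moments about C: D_y·5.2 − (27.74·3.4)·3.1 − 66.2 = 0 → D_y = 358.5796/5.2 = 68.9576 ≈ 68.96 kN.
ΣF_y = 0: C_y + 68.9576 − 27.74·3.4 = 0 → C_y = 25.36 kN.
ΣF_x = 0: no horizontal applied forces, so C_x = 0.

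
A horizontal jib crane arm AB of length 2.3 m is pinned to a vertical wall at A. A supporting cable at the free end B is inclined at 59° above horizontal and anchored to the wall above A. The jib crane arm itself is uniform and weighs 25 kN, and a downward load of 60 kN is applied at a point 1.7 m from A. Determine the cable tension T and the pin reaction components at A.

T = 66.32 kN, A_x = 34.16 kN, A_y = 28.15 kN

ΣM about A: T·sin59°·2.3 − 25·1.15 − 60·1.7 = 0 → T = 130.75/(2.3·0.857167) = 66.3206 ≈ 66.32 kN.
ΣF_x = 0: A_x − T·cos59° = 0 → A_x = 66.3206 × 0.515038 = 34.16 kN.
ΣF_y = 0: A_y + T·sin59° − 25 − 60 = 0 → A_y = 85 − 66.3206 × 0.857167 = 28.15 kN.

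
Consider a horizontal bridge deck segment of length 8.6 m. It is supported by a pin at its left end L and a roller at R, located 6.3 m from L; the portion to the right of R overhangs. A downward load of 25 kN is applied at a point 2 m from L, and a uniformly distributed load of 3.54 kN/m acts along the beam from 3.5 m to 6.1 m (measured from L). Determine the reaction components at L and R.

L_x = 0, L_y = 19.25 kN, R_y = 14.95 kN

Resultant of the distributed load: 3.54 × 2.6 = 9.204 kN at 4.8 m from L.
Moments about L: R_y·6.3 − 25·2 − (3.54·2.6)·4.8 = 0 → R_y = 94.1792/6.3 = 14.9491 ≈ 14.95 kN.
ΣF_y = 0: L_y + 14.9491 − 25 − 3.54·2.6 = 0 → L_y = 19.25 kN.
ΣF_x = 0: no horizontal applied forces, so L_x = 0.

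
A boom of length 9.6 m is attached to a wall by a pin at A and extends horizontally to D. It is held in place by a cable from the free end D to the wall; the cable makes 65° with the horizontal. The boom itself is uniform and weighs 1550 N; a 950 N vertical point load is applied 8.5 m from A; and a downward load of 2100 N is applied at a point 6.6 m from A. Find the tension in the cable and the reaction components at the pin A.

ΣM about A: T·sin65°·9.6 − 1550·4.8 − 950·8.5 − 2100·6.6 = 0 → T = 29375/(9.6·0.906308) = 3376.22 ≈ 3376 N.
ΣF_x = 0: A_x − T·cos65° = 0 → A_x = 3376.22 × 0.422618 = 1427 N.
ΣF_y = 0: A_y + T·sin65° − 1550 − 950 − 2100 = 0 → A_y = 4600 − 3376.22 × 0.906308 = 1540 N.

T = 3376 N, A_x = 1427 N, A_y = 1540 N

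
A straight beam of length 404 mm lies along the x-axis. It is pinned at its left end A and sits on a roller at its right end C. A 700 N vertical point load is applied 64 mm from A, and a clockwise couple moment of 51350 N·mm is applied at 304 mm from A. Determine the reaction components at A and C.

A_x = 0, A_y = 462.0 N, C_y = 238.0 N

Taking moments about A: C_y·404 − 700·64 − 51350 = 0 → C_y = 96150/404 = 237.995 ≈ 238.0 N.
ΣF_y = 0: A_y + 237.995 − 700 = 0 → A_y = 462.0 N.
ΣF_x = 0: no horizontal applied forces, so A_x = 0.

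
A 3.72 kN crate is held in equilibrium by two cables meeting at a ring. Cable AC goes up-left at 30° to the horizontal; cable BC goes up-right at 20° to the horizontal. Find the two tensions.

T_AC = 4.563 kN, T_BC = 4.206 kN

ΣF_x = 0: −T_AC·cos30° + T_BC·cos20° = 0 → T_BC = 0.921605·T_AC.
ΣF_y = 0: T_AC·sin30° + T_BC·sin20° = 3.72.
Substitute: T_AC·(0.5 + 0.921605·0.34202) = 3.72 → T_AC = 4.56326 ≈ 4.563 kN.
Then T_BC = 0.921605 × 4.56326 = 4.206 kN.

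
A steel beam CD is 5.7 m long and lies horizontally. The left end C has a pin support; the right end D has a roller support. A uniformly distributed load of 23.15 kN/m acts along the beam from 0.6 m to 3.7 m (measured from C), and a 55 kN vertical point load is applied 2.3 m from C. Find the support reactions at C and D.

C_x = 0, C_y = 77.50 kN, D_y = 49.26 kN

Resultant of the distributed load: 23.15 × 3.1 = 71.765 kN at 2.15 m from C.
ΣM about C: D_y·5.7 − (23.15·3.1)·2.15 − 55·2.3 = 0 → D_y = 280.79475/5.7 = 49.2622 ≈ 49.26 kN.
ΣF_y = 0: C_y + 49.2622 − 23.15·3.1 − 55 = 0 → C_y = 77.50 kN.
ΣF_x = 0: no horizontal applied forces, so C_x = 0.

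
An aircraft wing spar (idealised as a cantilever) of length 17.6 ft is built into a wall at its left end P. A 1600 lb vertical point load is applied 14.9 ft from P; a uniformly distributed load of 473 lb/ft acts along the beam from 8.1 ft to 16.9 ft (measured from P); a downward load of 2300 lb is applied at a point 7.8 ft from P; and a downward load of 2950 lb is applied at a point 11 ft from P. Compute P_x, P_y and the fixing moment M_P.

Resultant of the distributed load: 473 × 8.8 = 4162.4 lb at 12.5 ft from P.
ΣF_x = 0: P_x = 0.
ΣF_y = 0: P_y − 1600 − 473·8.8 − 2300 − 2950 = 0 → P_y = 11010 lb.
ΣM about P: M_P − 1600·14.9 − (473·8.8)·12.5 − 2300·7.8 − 2950·11 = 0 → M_P = 126300 lb·ft.

P_x = 0, P_y = 11010 lb, M_P = 126300 lb·ft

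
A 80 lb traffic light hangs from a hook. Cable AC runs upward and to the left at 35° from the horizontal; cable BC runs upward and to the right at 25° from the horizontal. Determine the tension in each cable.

ΣF_x = 0: −T_AC·cos35° + T_BC·cos25° = 0 → T_BC = 0.903834·T_AC.
ΣF_y = 0: T_AC·sin35° + T_BC·sin25° = 80.
Substitute: T_AC·(0.573576 + 0.903834·0.422618) = 80 → T_AC = 83.7212 ≈ 83.72 lb.
Then T_BC = 0.903834 × 83.7212 = 75.67 lb.

T_AC = 83.72 lb, T_BC = 75.67 lb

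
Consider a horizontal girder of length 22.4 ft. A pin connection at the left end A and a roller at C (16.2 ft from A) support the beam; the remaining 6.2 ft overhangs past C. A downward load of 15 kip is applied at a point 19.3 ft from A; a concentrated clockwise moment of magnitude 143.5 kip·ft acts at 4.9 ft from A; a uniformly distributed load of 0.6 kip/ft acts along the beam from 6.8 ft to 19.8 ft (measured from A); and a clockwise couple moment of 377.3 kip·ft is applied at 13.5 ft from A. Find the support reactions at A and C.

Resultant of the distributed load: 0.6 × 13 = 7.8 kip at 13.3 ft from A.
Moments about A: C_y·16.2 − 15·19.3 − 143.5 − (0.6·13)·13.3 − 377.3 = 0 → C_y = 914.04/16.2 = 56.4222 ≈ 56.42 kip.
ΣF_y = 0: A_y + 56.4222 − 15 − 0.6·13 = 0 → A_y = -33.62 kip.
ΣF_x = 0: no horizontal applied forces, so A_x = 0.

A_x = 0, A_y = -33.62 kip, C_y = 56.42 kip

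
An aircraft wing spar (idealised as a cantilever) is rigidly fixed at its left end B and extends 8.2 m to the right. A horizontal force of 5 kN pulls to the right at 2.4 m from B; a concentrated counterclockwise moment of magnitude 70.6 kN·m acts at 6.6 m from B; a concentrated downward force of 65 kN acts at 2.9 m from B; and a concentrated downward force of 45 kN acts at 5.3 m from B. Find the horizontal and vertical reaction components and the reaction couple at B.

ΣF_x = 0: B_x + 5 = 0 → B_x = -5.000 kN.
ΣF_y = 0: B_y − 65 − 45 = 0 → B_y = 110.0 kN.
ΣM about B: M_B + 70.6 − 65·2.9 − 45·5.3 = 0 → M_B = 356.4 kN·m.

B_x = -5.000 kN, B_y = 110.0 kN, M_B = 356.4 kN·m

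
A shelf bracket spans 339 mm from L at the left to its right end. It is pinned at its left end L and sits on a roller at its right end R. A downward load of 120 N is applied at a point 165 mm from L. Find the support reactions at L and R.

Moments about L: R_y·339 − 120·165 = 0 → R_y = 19800/339 = 58.4071 ≈ 58.41 N.
ΣF_y = 0: L_y + 58.4071 − 120 = 0 → L_y = 61.59 N.
ΣF_x = 0: no horizontal applied forces, so L_x = 0.

L_x = 0, L_y = 61.59 N, R_y = 58.41 N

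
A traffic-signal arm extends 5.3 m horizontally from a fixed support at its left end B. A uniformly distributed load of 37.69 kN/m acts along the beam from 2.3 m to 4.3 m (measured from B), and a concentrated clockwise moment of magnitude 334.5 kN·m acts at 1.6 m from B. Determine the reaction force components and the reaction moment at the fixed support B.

Resultant of the distributed load: 37.69 × 2 = 75.38 kN at 3.3 m from B.
ΣF_x = 0: B_x = 0.
ΣF_y = 0: B_y − 37.69·2 = 0 → B_y = 75.38 kN.
ΣM about B: M_B − (37.69·2)·3.3 − 334.5 = 0 → M_B = 583.3 kN·m.

B_x = 0, B_y = 75.38 kN, M_B = 583.3 kN·m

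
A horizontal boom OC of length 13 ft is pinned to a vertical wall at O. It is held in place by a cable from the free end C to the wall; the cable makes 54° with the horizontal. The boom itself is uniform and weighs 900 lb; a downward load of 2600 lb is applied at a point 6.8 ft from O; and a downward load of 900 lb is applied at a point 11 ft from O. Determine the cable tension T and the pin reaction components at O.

ΣM about O: T·sin54°·13 − 900·6.5 − 2600·6.8 − 900·11 = 0 → T = 33430/(13·0.809017) = 3178.6 ≈ 3179 lb.
ΣF_x = 0: O_x − T·cos54° = 0 → O_x = 3178.6 × 0.587785 = 1868 lb.
ΣF_y = 0: O_y + T·sin54° − 900 − 2600 − 900 = 0 → O_y = 4400 − 3178.6 × 0.809017 = 1828 lb.

T = 3179 lb, O_x = 1868 lb, O_y = 1828 lb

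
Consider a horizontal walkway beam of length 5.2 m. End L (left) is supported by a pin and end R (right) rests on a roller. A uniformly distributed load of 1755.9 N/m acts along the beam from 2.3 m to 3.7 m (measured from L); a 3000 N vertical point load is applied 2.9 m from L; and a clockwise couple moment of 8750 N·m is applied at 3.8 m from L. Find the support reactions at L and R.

L_x = 0, L_y = 684.3 N, R_y = 4774 N

Resultant of the distributed load: 1755.9 × 1.4 = 2458.26 N at 3 m from L.
Moments about L: R_y·5.2 − (1755.9·1.4)·3 − 3000·2.9 − 8750 = 0 → R_y = 24824.78/5.2 = 4774 N.
ΣF_y = 0: L_y + 4774 − 1755.9·1.4 − 3000 = 0 → L_y = 684.3 N.
ΣF_x = 0: no horizontal applied forces, so L_x = 0.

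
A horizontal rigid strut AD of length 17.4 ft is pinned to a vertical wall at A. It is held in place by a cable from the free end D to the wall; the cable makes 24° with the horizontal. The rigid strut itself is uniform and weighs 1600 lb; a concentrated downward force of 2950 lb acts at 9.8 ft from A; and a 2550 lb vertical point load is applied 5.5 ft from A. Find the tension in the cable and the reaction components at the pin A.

ΣM about A: T·sin24°·17.4 − 1600·8.7 − 2950·9.8 − 2550·5.5 = 0 → T = 56855/(17.4·0.406737) = 8033.52 ≈ 8034 lb.
ΣF_x = 0: A_x − T·cos24° = 0 → A_x = 8033.52 × 0.913545 = 7339 lb.
ΣF_y = 0: A_y + T·sin24° − 1600 − 2950 − 2550 = 0 → A_y = 7100 − 8033.52 × 0.406737 = 3832 lb.

T = 8034 lb, A_x = 7339 lb, A_y = 3832 lb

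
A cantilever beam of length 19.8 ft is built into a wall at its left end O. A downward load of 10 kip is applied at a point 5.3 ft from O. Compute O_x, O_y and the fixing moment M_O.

O_x = 0, O_y = 10.00 kip, M_O = 53.00 kip·ft

ΣF_x = 0: O_x = 0.
ΣF_y = 0: O_y − 10 = 0 → O_y = 10.00 kip.
ΣM about O: M_O − 10·5.3 = 0 → M_O = 53.00 kip·ft.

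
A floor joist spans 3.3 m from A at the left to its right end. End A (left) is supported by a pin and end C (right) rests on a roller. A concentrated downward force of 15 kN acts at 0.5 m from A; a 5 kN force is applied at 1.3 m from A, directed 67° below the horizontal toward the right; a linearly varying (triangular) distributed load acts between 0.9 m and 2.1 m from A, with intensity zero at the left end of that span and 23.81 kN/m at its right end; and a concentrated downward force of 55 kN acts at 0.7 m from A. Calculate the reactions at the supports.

A_x = -1.954 kN, A_y = 65.78 kN, C_y = 23.11 kN

Resultant of the triangular load: ½ × 23.81 × 1.2 = 14.286 kN, acting at 1.7 m from A (one-third of the span from the peak).
ΣM about A: C_y·3.3 − 15·0.5 − 5·sin67°·1.3 − (½·23.81·1.2)·1.7 − 55·0.7 = 0 → C_y = 76.2695/3.3 = 23.112 ≈ 23.11 kN.
ΣF_y = 0: A_y + 23.112 − 15 − 5·sin67° − ½·23.81·1.2 − 55 = 0 → A_y = 65.78 kN.
ΣF_x = 0: A_x + 5·cos67° = 0 → A_x = -1.954 kN.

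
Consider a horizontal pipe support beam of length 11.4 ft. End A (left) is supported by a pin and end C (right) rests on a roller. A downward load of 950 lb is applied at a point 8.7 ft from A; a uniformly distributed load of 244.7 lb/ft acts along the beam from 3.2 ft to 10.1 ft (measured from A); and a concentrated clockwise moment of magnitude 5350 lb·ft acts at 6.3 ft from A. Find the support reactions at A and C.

A_x = 0, A_y = 459.2 lb, C_y = 2179 lb

Resultant of the distributed load: 244.7 × 6.9 = 1688.43 lb at 6.65 ft from A.
Moments about A: C_y·11.4 − 950·8.7 − (244.7·6.9)·6.65 − 5350 = 0 → C_y = 24843.0595/11.4 = 2179.22 ≈ 2179 lb.
ΣF_y = 0: A_y + 2179.22 − 950 − 244.7·6.9 = 0 → A_y = 459.2 lb.
ΣF_x = 0: no horizontal applied forces, so A_x = 0.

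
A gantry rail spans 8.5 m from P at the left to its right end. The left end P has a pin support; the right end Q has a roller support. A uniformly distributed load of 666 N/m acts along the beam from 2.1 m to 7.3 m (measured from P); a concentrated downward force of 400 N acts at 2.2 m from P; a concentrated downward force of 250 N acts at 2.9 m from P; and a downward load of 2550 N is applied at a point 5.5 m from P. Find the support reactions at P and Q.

Resultant of the distributed load: 666 × 5.2 = 3463.2 N at 4.7 m from P.
Moments about P: Q_y·8.5 − (666·5.2)·4.7 − 400·2.2 − 250·2.9 − 2550·5.5 = 0 → Q_y = 31907.04/8.5 = 3753.77 ≈ 3754 N.
ΣF_y = 0: P_y + 3753.77 − 666·5.2 − 400 − 250 − 2550 = 0 → P_y = 2909 N.
ΣF_x = 0: no horizontal applied forces, so P_x = 0.

P_x = 0, P_y = 2909 N, Q_y = 3754 N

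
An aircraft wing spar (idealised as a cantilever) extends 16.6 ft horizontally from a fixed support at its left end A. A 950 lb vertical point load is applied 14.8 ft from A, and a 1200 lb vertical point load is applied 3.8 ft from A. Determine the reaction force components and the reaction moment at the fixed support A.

ΣF_x = 0: A_x = 0.
ΣF_y = 0: A_y − 950 − 1200 = 0 → A_y = 2150 lb.
ΣM about A: M_A − 950·14.8 − 1200·3.8 = 0 → M_A = 18620 lb·ft.

A_x = 0, A_y = 2150 lb, M_A = 18620 lb·ft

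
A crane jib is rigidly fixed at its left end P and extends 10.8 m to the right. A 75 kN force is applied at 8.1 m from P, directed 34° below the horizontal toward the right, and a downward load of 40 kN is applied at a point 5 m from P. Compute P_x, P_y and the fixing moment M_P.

P_x = -62.18 kN, P_y = 81.94 kN, M_P = 539.7 kN·m

ΣF_x = 0: P_x + 75·cos34° = 0 → P_x = -62.18 kN.
ΣF_y = 0: P_y − 75·sin34° − 40 = 0 → P_y = 81.94 kN.
ΣM about P: M_P − 75·sin34°·8.1 − 40·5 = 0 → M_P = 539.7 kN·m.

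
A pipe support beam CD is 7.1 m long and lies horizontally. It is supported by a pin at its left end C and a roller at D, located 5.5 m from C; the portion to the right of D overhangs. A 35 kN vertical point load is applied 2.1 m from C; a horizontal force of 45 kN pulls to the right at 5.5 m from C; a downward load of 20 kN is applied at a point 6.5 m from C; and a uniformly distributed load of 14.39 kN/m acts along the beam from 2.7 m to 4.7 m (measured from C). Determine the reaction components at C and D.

C_x = -45.00 kN, C_y = 27.42 kN, D_y = 56.36 kN

Resultant of the distributed load: 14.39 × 2 = 28.78 kN at 3.7 m from C.
ΣM about C: D_y·5.5 − 35·2.1 − 20·6.5 − (14.39·2)·3.7 = 0 → D_y = 309.986/5.5 = 56.3611 ≈ 56.36 kN.
ΣF_y = 0: C_y + 56.3611 − 35 − 20 − 14.39·2 = 0 → C_y = 27.42 kN.
ΣF_x = 0: C_x + 45 = 0 → C_x = -45.00 kN.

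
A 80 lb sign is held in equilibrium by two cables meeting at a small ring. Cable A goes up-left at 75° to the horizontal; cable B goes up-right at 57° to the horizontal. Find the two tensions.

ΣF_x = 0: −T_A·cos75° + T_B·cos57° = 0 → T_B = 0.475212·T_A.
ΣF_y = 0: T_A·sin75° + T_B·sin57° = 80.
Substitute: T_A·(0.965926 + 0.475212·0.838671) = 80 → T_A = 58.6307 ≈ 58.63 lb.
Then T_B = 0.475212 × 58.6307 = 27.86 lb.

T_A = 58.63 lb, T_B = 27.86 lb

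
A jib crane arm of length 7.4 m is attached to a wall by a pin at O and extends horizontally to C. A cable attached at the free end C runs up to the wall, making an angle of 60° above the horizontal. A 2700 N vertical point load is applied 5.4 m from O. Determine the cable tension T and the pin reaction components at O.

ΣM about O: T·sin60°·7.4 − 2700·5.4 = 0 → T = 14580/(7.4·0.866025) = 2275.07 ≈ 2275 N.
ΣF_x = 0: O_x − T·cos60° = 0 → O_x = 2275.07 × 0.5 = 1138 N.
ΣF_y = 0: O_y + T·sin60° − 2700 = 0 → O_y = 2700 − 2275.07 × 0.866025 = 729.7 N.

T = 2275 N, O_x = 1138 N, O_y = 729.7 N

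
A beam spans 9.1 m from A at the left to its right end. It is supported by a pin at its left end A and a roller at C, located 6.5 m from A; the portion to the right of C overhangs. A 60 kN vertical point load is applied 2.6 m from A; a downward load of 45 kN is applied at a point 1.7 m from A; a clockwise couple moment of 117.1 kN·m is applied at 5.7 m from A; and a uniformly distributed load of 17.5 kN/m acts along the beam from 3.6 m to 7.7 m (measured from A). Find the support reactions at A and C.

Resultant of the distributed load: 17.5 × 4.1 = 71.75 kN at 5.65 m from A.
Taking moments about A: C_y·6.5 − 60·2.6 − 45·1.7 − 117.1 − (17.5·4.1)·5.65 = 0 → C_y = 754.9875/6.5 = 116.152 ≈ 116.2 kN.
ΣF_y = 0: A_y + 116.152 − 60 − 45 − 17.5·4.1 = 0 → A_y = 60.60 kN.
ΣF_x = 0: no horizontal applied forces, so A_x = 0.

A_x = 0, A_y = 60.60 kN, C_y = 116.2 kN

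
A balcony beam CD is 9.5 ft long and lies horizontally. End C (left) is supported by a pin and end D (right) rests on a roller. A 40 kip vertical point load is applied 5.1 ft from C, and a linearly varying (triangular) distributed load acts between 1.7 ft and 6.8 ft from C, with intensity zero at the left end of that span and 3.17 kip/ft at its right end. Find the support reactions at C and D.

Resultant of the triangular load: ½ × 3.17 × 5.1 = 8.0835 kip, acting at 5.1 ft from C (one-third of the span from the peak).
ΣM about C: D_y·9.5 − 40·5.1 − (½·3.17·5.1)·5.1 = 0 → D_y = 245.22585/9.5 = 25.8132 ≈ 25.81 kip.
ΣF_y = 0: C_y + 25.8132 − 40 − ½·3.17·5.1 = 0 → C_y = 22.27 kip.
ΣF_x = 0: no horizontal applied forces, so C_x = 0.

C_x = 0, C_y = 22.27 kip, D_y = 25.81 kip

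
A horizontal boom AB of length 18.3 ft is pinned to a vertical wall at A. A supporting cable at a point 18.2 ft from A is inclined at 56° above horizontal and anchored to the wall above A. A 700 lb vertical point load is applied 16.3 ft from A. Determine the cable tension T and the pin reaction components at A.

ΣM about A: T·sin56°·18.2 − 700·16.3 = 0 → T = 11410/(18.2·0.829038) = 756.205 ≈ 756.2 lb.
ΣF_x = 0: A_x − T·cos56° = 0 → A_x = 756.205 × 0.559193 = 422.9 lb.
ΣF_y = 0: A_y + T·sin56° − 700 = 0 → A_y = 700 − 756.205 × 0.829038 = 73.08 lb.

T = 756.2 lb, A_x = 422.9 lb, A_y = 73.08 lb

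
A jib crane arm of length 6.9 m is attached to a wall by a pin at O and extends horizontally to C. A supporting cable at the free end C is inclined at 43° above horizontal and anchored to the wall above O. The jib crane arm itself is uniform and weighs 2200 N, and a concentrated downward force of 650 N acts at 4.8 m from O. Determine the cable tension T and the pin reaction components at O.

T = 2276 N, O_x = 1665 N, O_y = 1298 N

ΣM about O: T·sin43°·6.9 − 2200·3.45 − 650·4.8 = 0 → T = 10710/(6.9·0.681998) = 2275.92 ≈ 2276 N.
ΣF_x = 0: O_x − T·cos43° = 0 → O_x = 2275.92 × 0.731354 = 1665 N.
ΣF_y = 0: O_y + T·sin43° − 2200 − 650 = 0 → O_y = 2850 − 2275.92 × 0.681998 = 1298 N.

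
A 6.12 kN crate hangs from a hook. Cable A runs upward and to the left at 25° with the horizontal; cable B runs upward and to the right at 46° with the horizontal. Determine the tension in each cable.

ΣF_x = 0: −T_A·cos25° + T_B·cos46° = 0 → T_B = 1.30468·T_A.
ΣF_y = 0: T_A·sin25° + T_B·sin46° = 6.12.
Substitute: T_A·(0.422618 + 1.30468·0.71934) = 6.12 → T_A = 4.49628 ≈ 4.496 kN.
Then T_B = 1.30468 × 4.49628 = 5.866 kN.

T_A = 4.496 kN, T_B = 5.866 kN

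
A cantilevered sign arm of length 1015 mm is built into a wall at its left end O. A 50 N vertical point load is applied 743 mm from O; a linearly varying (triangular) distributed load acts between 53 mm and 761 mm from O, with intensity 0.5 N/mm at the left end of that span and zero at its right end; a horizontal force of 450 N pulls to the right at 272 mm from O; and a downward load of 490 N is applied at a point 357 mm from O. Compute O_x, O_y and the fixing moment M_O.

Resultant of the triangular load: ½ × 0.5 × 708 = 177 N, acting at 289 mm from O (one-third of the span from the peak).
ΣF_x = 0: O_x + 450 = 0 → O_x = -450.0 N.
ΣF_y = 0: O_y − 50 − ½·0.5·708 − 490 = 0 → O_y = 717.0 N.
ΣM about O: M_O − 50·743 − (½·0.5·708)·289 − 490·357 = 0 → M_O = 263200 N·mm.

O_x = -450.0 N, O_y = 717.0 N, M_O = 263200 N·mm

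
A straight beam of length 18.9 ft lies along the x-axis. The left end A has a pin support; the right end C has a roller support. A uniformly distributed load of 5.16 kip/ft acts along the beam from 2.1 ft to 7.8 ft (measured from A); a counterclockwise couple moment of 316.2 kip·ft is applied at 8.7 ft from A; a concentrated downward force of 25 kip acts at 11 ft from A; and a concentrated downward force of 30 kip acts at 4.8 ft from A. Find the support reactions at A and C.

Resultant of the distributed load: 5.16 × 5.7 = 29.412 kip at 4.95 ft from A.
Moments about A: C_y·18.9 − (5.16·5.7)·4.95 + 316.2 − 25·11 − 30·4.8 = 0 → C_y = 248.3894/18.9 = 13.1423 ≈ 13.14 kip.
ΣF_y = 0: A_y + 13.1423 − 5.16·5.7 − 25 − 30 = 0 → A_y = 71.27 kip.
ΣF_x = 0: no horizontal applied forces, so A_x = 0.

A_x = 0, A_y = 71.27 kip, C_y = 13.14 kip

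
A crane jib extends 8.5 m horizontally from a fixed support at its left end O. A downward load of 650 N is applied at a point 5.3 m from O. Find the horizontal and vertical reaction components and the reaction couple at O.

ΣF_x = 0: O_x = 0.
ΣF_y = 0: O_y − 650 = 0 → O_y = 650.0 N.
ΣM about O: M_O − 650·5.3 = 0 → M_O = 3445 N·m.

O_x = 0, O_y = 650.0 N, M_O = 3445 N·m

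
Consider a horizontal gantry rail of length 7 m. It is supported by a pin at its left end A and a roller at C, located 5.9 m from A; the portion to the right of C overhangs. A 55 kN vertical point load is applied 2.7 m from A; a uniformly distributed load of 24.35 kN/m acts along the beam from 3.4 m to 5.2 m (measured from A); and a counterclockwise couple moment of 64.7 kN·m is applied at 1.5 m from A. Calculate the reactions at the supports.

Resultant of the distributed load: 24.35 × 1.8 = 43.83 kN at 4.3 m from A.
Moments about A: C_y·5.9 − 55·2.7 − (24.35·1.8)·4.3 + 64.7 = 0 → C_y = 272.269/5.9 = 46.1473 ≈ 46.15 kN.
ΣF_y = 0: A_y + 46.1473 − 55 − 24.35·1.8 = 0 → A_y = 52.68 kN.
ΣF_x = 0: no horizontal applied forces, so A_x = 0.

A_x = 0, A_y = 52.68 kN, C_y = 46.15 kN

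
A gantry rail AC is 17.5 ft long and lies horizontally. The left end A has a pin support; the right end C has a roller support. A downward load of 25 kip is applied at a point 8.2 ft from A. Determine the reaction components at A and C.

Moments about A: C_y·17.5 − 25·8.2 = 0 → C_y = 205/17.5 = 11.7143 ≈ 11.71 kip.
ΣF_y = 0: A_y + 11.7143 − 25 = 0 → A_y = 13.29 kip.
ΣF_x = 0: no horizontal applied forces, so A_x = 0.

A_x = 0, A_y = 13.29 kip, C_y = 11.71 kip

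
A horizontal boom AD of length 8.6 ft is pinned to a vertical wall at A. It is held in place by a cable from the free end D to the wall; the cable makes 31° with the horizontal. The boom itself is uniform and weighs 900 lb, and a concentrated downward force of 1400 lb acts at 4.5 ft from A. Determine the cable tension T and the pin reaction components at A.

T = 2296 lb, A_x = 1968 lb, A_y = 1117 lb

ΣM about A: T·sin31°·8.6 − 900·4.3 − 1400·4.5 = 0 → T = 10170/(8.6·0.515038) = 2296.06 ≈ 2296 lb.
ΣF_x = 0: A_x − T·cos31° = 0 → A_x = 2296.06 × 0.857167 = 1968 lb.
ΣF_y = 0: A_y + T·sin31° − 900 − 1400 = 0 → A_y = 2300 − 2296.06 × 0.515038 = 1117 lb.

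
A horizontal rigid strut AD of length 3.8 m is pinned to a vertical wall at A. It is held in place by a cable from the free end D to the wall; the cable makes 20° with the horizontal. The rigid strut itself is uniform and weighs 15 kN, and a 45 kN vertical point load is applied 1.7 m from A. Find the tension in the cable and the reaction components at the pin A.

T = 80.79 kN, A_x = 75.92 kN, A_y = 32.37 kN

ΣM about A: T·sin20°·3.8 − 15·1.9 − 45·1.7 = 0 → T = 105/(3.8·0.34202) = 80.7894 ≈ 80.79 kN.
ΣF_x = 0: A_x − T·cos20° = 0 → A_x = 80.7894 × 0.939693 = 75.92 kN.
ΣF_y = 0: A_y + T·sin20° − 15 − 45 = 0 → A_y = 60 − 80.7894 × 0.34202 = 32.37 kN.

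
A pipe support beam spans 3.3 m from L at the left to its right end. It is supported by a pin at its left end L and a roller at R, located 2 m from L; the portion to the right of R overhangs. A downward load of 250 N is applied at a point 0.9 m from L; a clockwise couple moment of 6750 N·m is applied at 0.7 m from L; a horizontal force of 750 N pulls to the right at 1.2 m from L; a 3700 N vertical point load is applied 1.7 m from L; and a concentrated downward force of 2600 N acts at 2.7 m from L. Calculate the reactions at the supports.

Moments about L: R_y·2 − 250·0.9 − 6750 − 3700·1.7 − 2600·2.7 = 0 → R_y = 20285/2 = 10142.5 ≈ 10140 N.
ΣF_y = 0: L_y + 10142.5 − 250 − 3700 − 2600 = 0 → L_y = -3592 N.
ΣF_x = 0: L_x + 750 = 0 → L_x = -750.0 N.

L_x = -750.0 N, L_y = -3592 N, R_y = 10140 N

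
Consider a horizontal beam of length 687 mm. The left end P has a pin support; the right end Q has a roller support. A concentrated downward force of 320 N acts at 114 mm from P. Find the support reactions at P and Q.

Taking moments about P: Q_y·687 − 320·114 = 0 → Q_y = 36480/687 = 53.1004 ≈ 53.10 N.
ΣF_y = 0: P_y + 53.1004 − 320 = 0 → P_y = 266.9 N.
ΣF_x = 0: no horizontal applied forces, so P_x = 0.

P_x = 0, P_y = 266.9 N, Q_y = 53.10 N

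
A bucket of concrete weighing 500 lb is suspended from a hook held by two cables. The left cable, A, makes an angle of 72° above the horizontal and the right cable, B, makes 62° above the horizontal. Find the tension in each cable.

T_A = 326.3 lb, T_B = 214.8 lb

ΣF_x = 0: −T_A·cos72° + T_B·cos62° = 0 → T_B = 0.658223·T_A.
ΣF_y = 0: T_A·sin72° + T_B·sin62° = 500.
Substitute: T_A·(0.951057 + 0.658223·0.882948) = 500 → T_A = 326.321 ≈ 326.3 lb.
Then T_B = 0.658223 × 326.321 = 214.8 lb.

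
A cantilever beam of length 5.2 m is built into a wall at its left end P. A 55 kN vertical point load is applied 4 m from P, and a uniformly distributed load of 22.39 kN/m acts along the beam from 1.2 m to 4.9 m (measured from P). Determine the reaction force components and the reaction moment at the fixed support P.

Resultant of the distributed load: 22.39 × 3.7 = 82.843 kN at 3.05 m from P.
ΣF_x = 0: P_x = 0.
ΣF_y = 0: P_y − 55 − 22.39·3.7 = 0 → P_y = 137.8 kN.
ΣM about P: M_P − 55·4 − (22.39·3.7)·3.05 = 0 → M_P = 472.7 kN·m.

P_x = 0, P_y = 137.8 kN, M_P = 472.7 kN·m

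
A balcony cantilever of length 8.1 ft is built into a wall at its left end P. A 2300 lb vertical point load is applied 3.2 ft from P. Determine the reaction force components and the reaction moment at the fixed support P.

ΣF_x = 0: P_x = 0.
ΣF_y = 0: P_y − 2300 = 0 → P_y = 2300 lb.
ΣM about P: M_P − 2300·3.2 = 0 → M_P = 7360 lb·ft.

P_x = 0, P_y = 2300 lb, M_P = 7360 lb·ft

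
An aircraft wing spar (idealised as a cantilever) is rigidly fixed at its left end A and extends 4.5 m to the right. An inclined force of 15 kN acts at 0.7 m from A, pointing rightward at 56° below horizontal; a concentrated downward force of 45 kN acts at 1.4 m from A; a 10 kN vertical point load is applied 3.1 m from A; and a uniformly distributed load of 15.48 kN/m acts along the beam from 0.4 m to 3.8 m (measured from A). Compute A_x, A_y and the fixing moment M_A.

A_x = -8.388 kN, A_y = 120.1 kN, M_A = 213.2 kN·m

Resultant of the distributed load: 15.48 × 3.4 = 52.632 kN at 2.1 m from A.
ΣF_x = 0: A_x + 15·cos56° = 0 → A_x = -8.388 kN.
ΣF_y = 0: A_y − 15·sin56° − 45 − 10 − 15.48·3.4 = 0 → A_y = 120.1 kN.
ΣM about A: M_A − 15·sin56°·0.7 − 45·1.4 − 10·3.1 − (15.48·3.4)·2.1 = 0 → M_A = 213.2 kN·m.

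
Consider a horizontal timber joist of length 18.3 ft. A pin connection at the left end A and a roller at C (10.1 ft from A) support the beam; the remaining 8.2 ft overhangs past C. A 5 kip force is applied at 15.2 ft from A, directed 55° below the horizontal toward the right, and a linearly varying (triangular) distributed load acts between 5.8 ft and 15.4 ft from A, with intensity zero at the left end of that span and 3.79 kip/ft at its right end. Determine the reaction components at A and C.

Resultant of the triangular load: ½ × 3.79 × 9.6 = 18.192 kip, acting at 12.2 ft from A (one-third of the span from the peak).
ΣM about A: C_y·10.1 − 5·sin55°·15.2 − (½·3.79·9.6)·12.2 = 0 → C_y = 284.198/10.1 = 28.1384 ≈ 28.14 kip.
ΣF_y = 0: A_y + 28.1384 − 5·sin55° − ½·3.79·9.6 = 0 → A_y = -5.851 kip.
ΣF_x = 0: A_x + 5·cos55° = 0 → A_x = -2.868 kip.

A_x = -2.868 kip, A_y = -5.851 kip, C_y = 28.14 kip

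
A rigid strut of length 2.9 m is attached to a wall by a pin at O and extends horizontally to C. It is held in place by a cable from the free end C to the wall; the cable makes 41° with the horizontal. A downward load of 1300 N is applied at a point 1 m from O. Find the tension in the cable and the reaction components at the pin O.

T = 683.3 N, O_x = 515.7 N, O_y = 851.7 N

ΣM about O: T·sin41°·2.9 − 1300·1 = 0 → T = 1300/(2.9·0.656059) = 683.286 ≈ 683.3 N.
ΣF_x = 0: O_x − T·cos41° = 0 → O_x = 683.286 × 0.75471 = 515.7 N.
ΣF_y = 0: O_y + T·sin41° − 1300 = 0 → O_y = 1300 − 683.286 × 0.656059 = 851.7 N.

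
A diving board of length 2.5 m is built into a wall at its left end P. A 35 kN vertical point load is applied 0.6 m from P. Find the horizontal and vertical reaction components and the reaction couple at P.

ΣF_x = 0: P_x = 0.
ΣF_y = 0: P_y − 35 = 0 → P_y = 35.00 kN.
ΣM about P: M_P − 35·0.6 = 0 → M_P = 21.00 kN·m.

P_x = 0, P_y = 35.00 kN, M_P = 21.00 kN·m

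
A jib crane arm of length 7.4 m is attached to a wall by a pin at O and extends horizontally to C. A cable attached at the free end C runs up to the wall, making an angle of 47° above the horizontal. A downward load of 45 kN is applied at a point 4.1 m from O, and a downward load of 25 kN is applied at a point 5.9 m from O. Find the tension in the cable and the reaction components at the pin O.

ΣM about O: T·sin47°·7.4 − 45·4.1 − 25·5.9 = 0 → T = 332/(7.4·0.731354) = 61.3449 ≈ 61.34 kN.
ΣF_x = 0: O_x − T·cos47° = 0 → O_x = 61.3449 × 0.681998 = 41.84 kN.
ΣF_y = 0: O_y + T·sin47° − 45 − 25 = 0 → O_y = 70 − 61.3449 × 0.731354 = 25.14 kN.

T = 61.34 kN, O_x = 41.84 kN, O_y = 25.14 kN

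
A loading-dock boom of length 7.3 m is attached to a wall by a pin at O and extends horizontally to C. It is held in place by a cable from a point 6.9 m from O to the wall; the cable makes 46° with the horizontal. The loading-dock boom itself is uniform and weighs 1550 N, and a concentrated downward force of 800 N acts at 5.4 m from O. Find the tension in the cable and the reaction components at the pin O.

ΣM about O: T·sin46°·6.9 − 1550·3.65 − 800·5.4 = 0 → T = 9977.5/(6.9·0.71934) = 2010.2 ≈ 2010 N.
ΣF_x = 0: O_x − T·cos46° = 0 → O_x = 2010.2 × 0.694658 = 1396 N.
ΣF_y = 0: O_y + T·sin46° − 1550 − 800 = 0 → O_y = 2350 − 2010.2 × 0.71934 = 904.0 N.

T = 2010 N, O_x = 1396 N, O_y = 904.0 N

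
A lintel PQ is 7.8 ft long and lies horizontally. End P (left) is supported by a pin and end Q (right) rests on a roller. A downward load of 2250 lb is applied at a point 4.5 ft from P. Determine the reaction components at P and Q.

Moments about P: Q_y·7.8 − 2250·4.5 = 0 → Q_y = 10125/7.8 = 1298.08 ≈ 1298 lb.
ΣF_y = 0: P_y + 1298.08 − 2250 = 0 → P_y = 951.9 lb.
ΣF_x = 0: no horizontal applied forces, so P_x = 0.

P_x = 0, P_y = 951.9 lb, Q_y = 1298 lb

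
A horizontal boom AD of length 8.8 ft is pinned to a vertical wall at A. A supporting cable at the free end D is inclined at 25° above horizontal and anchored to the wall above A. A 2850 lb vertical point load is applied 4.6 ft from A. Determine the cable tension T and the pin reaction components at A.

ΣM about A: T·sin25°·8.8 − 2850·4.6 = 0 → T = 13110/(8.8·0.422618) = 3525.1 ≈ 3525 lb.
ΣF_x = 0: A_x − T·cos25° = 0 → A_x = 3525.1 × 0.906308 = 3195 lb.
ΣF_y = 0: A_y + T·sin25° − 2850 = 0 → A_y = 2850 − 3525.1 × 0.422618 = 1360 lb.

T = 3525 lb, A_x = 3195 lb, A_y = 1360 lb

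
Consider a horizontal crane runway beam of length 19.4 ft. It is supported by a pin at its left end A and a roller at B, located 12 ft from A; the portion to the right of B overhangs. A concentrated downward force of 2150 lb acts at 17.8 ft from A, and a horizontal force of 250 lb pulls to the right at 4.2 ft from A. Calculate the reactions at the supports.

A_x = -250.0 lb, A_y = -1039 lb, B_y = 3189 lb

Moments about A: B_y·12 − 2150·17.8 = 0 → B_y = 38270/12 = 3189.17 ≈ 3189 lb.
ΣF_y = 0: A_y + 3189.17 − 2150 = 0 → A_y = -1039 lb.
ΣF_x = 0: A_x + 250 = 0 → A_x = -250.0 lb.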